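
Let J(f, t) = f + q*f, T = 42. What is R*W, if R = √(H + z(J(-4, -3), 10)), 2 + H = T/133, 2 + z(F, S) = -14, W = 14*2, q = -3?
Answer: 112*I*√399/19 ≈ 117.75*I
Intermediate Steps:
J(f, t) = -2*f (J(f, t) = f - 3*f = -2*f)
W = 28
z(F, S) = -16 (z(F, S) = -2 - 14 = -16)
H = -32/19 (H = -2 + 42/133 = -2 + 42*(1/133) = -2 + 6/19 = -32/19 ≈ -1.6842)
R = 4*I*√399/19 (R = √(-32/19 - 16) = √(-336/19) = 4*I*√399/19 ≈ 4.2053*I)
R*W = (4*I*√399/19)*28 = 112*I*√399/19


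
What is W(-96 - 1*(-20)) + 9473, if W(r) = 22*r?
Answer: 7801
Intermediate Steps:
W(-96 - 1*(-20)) + 9473 = 22*(-96 - 1*(-20)) + 9473 = 22*(-96 + 20) + 9473 = 22*(-76) + 9473 = -1672 + 9473 = 7801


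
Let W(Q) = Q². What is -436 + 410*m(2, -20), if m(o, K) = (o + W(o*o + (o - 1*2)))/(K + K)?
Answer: -1241/2 ≈ -620.50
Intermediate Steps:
m(o, K) = (o + (-2 + o + o²)²)/(2*K) (m(o, K) = (o + (o*o + (o - 1*2))²)/(K + K) = (o + (o² + (o - 2))²)/((2*K)) = (o + (o² + (-2 + o))²)*(1/(2*K)) = (o + (-2 + o + o²)²)*(1/(2*K)) = (o + (-2 + o + o²)²)/(2*K))
-436 + 410*m(2, -20) = -436 + 410*((½)*(2 + (-2 + 2 + 2²)²)/(-20)) = -436 + 410*((½)*(-1/20)*(2 + (-2 + 2 + 4)²)) = -436 + 410*((½)*(-1/20)*(2 + 4²)) = -436 + 410*((½)*(-1/20)*(2 + 16)) = -436 + 410*((½)*(-1/20)*18) = -436 + 410*(-9/20) = -436 - 369/2 = -1241/2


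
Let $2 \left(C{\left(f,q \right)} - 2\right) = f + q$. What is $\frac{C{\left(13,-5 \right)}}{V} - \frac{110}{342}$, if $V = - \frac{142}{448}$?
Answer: $- \frac{233729}{12141} \approx -19.251$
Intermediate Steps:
$C{\left(f,q \right)} = 2 + \frac{f}{2} + \frac{q}{2}$ ($C{\left(f,q \right)} = 2 + \frac{f + q}{2} = 2 + \left(\frac{f}{2} + \frac{q}{2}\right) = 2 + \frac{f}{2} + \frac{q}{2}$)
$V = - \frac{71}{224}$ ($V = \left(-142\right) \frac{1}{448} = - \frac{71}{224} \approx -0.31696$)
$\frac{C{\left(13,-5 \right)}}{V} - \frac{110}{342} = \frac{2 + \frac{1}{2} \cdot 13 + \frac{1}{2} \left(-5\right)}{- \frac{71}{224}} - \frac{110}{342} = \left(2 + \frac{13}{2} - \frac{5}{2}\right) \left(- \frac{224}{71}\right) - \frac{55}{171} = 6 \left(- \frac{224}{71}\right) - \frac{55}{171} = - \frac{1344}{71} - \frac{55}{171} = - \frac{233729}{12141}$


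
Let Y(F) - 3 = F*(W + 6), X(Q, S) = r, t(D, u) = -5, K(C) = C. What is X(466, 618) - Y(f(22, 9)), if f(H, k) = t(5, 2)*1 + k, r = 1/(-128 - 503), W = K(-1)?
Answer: -14514/631 ≈ -23.002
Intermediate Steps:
W = -1
r = -1/631 (r = 1/(-631) = -1/631 ≈ -0.0015848)
X(Q, S) = -1/631
f(H, k) = -5 + k (f(H, k) = -5*1 + k = -5 + k)
Y(F) = 3 + 5*F (Y(F) = 3 + F*(-1 + 6) = 3 + F*5 = 3 + 5*F)
X(466, 618) - Y(f(22, 9)) = -1/631 - (3 + 5*(-5 + 9)) = -1/631 - (3 + 5*4) = -1/631 - (3 + 20) = -1/631 - 1*23 = -1/631 - 23 = -14514/631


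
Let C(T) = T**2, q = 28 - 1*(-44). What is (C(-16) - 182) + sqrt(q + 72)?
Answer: 86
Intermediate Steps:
q = 72 (q = 28 + 44 = 72)
(C(-16) - 182) + sqrt(q + 72) = ((-16)**2 - 182) + sqrt(72 + 72) = (256 - 182) + sqrt(144) = 74 + 12 = 86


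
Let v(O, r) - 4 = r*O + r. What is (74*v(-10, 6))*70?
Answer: -259000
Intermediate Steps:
v(O, r) = 4 + r + O*r (v(O, r) = 4 + (r*O + r) = 4 + (O*r + r) = 4 + (r + O*r) = 4 + r + O*r)
(74*v(-10, 6))*70 = (74*(4 + 6 - 10*6))*70 = (74*(4 + 6 - 60))*70 = (74*(-50))*70 = -3700*70 = -259000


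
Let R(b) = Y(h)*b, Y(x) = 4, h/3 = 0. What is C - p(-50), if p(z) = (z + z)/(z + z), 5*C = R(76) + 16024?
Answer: 16323/5 ≈ 3264.6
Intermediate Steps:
h = 0 (h = 3*0 = 0)
R(b) = 4*b
C = 16328/5 (C = (4*76 + 16024)/5 = (304 + 16024)/5 = (⅕)*16328 = 16328/5 ≈ 3265.6)
p(z) = 1 (p(z) = (2*z)/((2*z)) = (2*z)*(1/(2*z)) = 1)
C - p(-50) = 16328/5 - 1*1 = 16328/5 - 1 = 16323/5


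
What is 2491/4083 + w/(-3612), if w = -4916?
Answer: 2422460/1228983 ≈ 1.9711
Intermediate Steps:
2491/4083 + w/(-3612) = 2491/4083 - 4916/(-3612) = 2491*(1/4083) - 4916*(-1/3612) = 2491/4083 + 1229/903 = 2422460/1228983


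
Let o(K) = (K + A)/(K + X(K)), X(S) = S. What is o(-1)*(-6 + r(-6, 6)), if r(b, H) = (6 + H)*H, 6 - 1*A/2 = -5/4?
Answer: -891/2 ≈ -445.50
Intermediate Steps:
A = 29/2 (A = 12 - (-10)/4 = 12 - 2*(-5/4) = 12 + 5/2 = 29/2 ≈ 14.500)
r(b, H) = H*(6 + H)
o(K) = (29/2 + K)/(2*K) (o(K) = (K + 29/2)/(K + K) = (29/2 + K)/((2*K)) = (29/2 + K)*(1/(2*K)) = (29/2 + K)/(2*K))
o(-1)*(-6 + r(-6, 6)) = ((¼)*(29 + 2*(-1))/(-1))*(-6 + 6*(6 + 6)) = ((¼)*(-1)*(29 - 2))*(-6 + 6*12) = ((¼)*(-1)*27)*(-6 + 72) = -27/4*66 = -891/2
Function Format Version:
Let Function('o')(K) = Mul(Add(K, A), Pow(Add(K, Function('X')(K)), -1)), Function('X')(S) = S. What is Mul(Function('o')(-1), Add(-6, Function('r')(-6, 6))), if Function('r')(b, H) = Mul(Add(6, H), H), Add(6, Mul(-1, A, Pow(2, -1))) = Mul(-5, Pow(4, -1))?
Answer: Rational(-891, 2) ≈ -445.50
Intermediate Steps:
A = Rational(29, 2) (A = Add(12, Mul(-2, Mul(-5, Pow(4, -1)))) = Add(12, Mul(-2, Mul(-5, Rational(1, 4)))) = Add(12, Mul(-2, Rational(-5, 4))) = Add(12, Rational(5, 2)) = Rational(29, 2) ≈ 14.500)
Function('r')(b, H) = Mul(H, Add(6, H))
Function('o')(K) = Mul(Rational(1, 2), Pow(K, -1), Add(Rational(29, 2), K)) (Function('o')(K) = Mul(Add(K, Rational(29, 2)), Pow(Add(K, K), -1)) = Mul(Add(Rational(29, 2), K), Pow(Mul(2, K), -1)) = Mul(Add(Rational(29, 2), K), Mul(Rational(1, 2), Pow(K, -1))) = Mul(Rational(1, 2), Pow(K, -1), Add(Rational(29, 2), K)))
Mul(Function('o')(-1), Add(-6, Function('r')(-6, 6))) = Mul(Mul(Rational(1, 4), Pow(-1, -1), Add(29, Mul(2, -1))), Add(-6, Mul(6, Add(6, 6)))) = Mul(Mul(Rational(1, 4), -1, Add(29, -2)), Add(-6, Mul(6, 12))) = Mul(Mul(Rational(1, 4), -1, 27), Add(-6, 72)) = Mul(Rational(-27, 4), 66) = Rational(-891, 2)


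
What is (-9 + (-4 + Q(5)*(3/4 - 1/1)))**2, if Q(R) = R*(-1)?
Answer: 2209/16 ≈ 138.06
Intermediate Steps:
Q(R) = -R
(-9 + (-4 + Q(5)*(3/4 - 1/1)))**2 = (-9 + (-4 + (-1*5)*(3/4 - 1/1)))**2 = (-9 + (-4 - 5*(3*(1/4) - 1*1)))**2 = (-9 + (-4 - 5*(3/4 - 1)))**2 = (-9 + (-4 - 5*(-1/4)))**2 = (-9 + (-4 + 5/4))**2 = (-9 - 11/4)**2 = (-47/4)**2 = 2209/16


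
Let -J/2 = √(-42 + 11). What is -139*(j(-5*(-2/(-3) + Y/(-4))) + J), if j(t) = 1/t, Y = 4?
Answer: -417/5 + 278*I*√31 ≈ -83.4 + 1547.8*I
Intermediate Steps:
J = -2*I*√31 (J = -2*√(-42 + 11) = -2*I*√31 ≈ -11.136*I)
-139*(j(-5*(-2/(-3) + Y/(-4))) + J) = -139*(1/(-5*(-2/(-3) + 4/(-4))) - 2*I*√31) = -139*(1/(-5*(-2*(-⅓) + 4*(-¼))) - 2*I*√31) = -139*(1/(-5*(⅔ - 1)) - 2*I*√31) = -139*(1/(-5*(-⅓)) - 2*I*√31) = -139*(1/(5/3) - 2*I*√31) = -139*(⅗ - 2*I*√31) = -417/5 + 278*I*√31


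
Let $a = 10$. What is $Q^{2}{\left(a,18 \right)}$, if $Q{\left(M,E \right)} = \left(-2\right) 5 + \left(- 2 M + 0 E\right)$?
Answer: $900$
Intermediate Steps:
$Q{\left(M,E \right)} = -10 - 2 M$ ($Q{\left(M,E \right)} = -10 + \left(- 2 M + 0\right) = -10 - 2 M$)
$Q^{2}{\left(a,18 \right)} = \left(-10 - 20\right)^{2} = \left(-30\right)^{2} = 900$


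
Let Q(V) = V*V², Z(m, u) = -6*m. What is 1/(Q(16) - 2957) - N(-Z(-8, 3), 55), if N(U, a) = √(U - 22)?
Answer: 1/1139 - I*√70 ≈ 0.00087796 - 8.3666*I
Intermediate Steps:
Q(V) = V³
N(U, a) = √(-22 + U)
1/(Q(16) - 2957) - N(-Z(-8, 3), 55) = 1/(16³ - 2957) - √(-22 - (-6)*(-8)) = 1/(4096 - 2957) - √(-22 - 1*48) = 1/1139 - √(-22 - 48) = 1/1139 - √(-70) = 1/1139 - I*√70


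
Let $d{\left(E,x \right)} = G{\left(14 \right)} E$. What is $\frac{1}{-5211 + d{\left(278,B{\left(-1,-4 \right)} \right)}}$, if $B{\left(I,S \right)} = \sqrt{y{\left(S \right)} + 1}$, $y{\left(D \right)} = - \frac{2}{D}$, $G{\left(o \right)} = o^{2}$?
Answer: $\frac{1}{49277} \approx 2.0293 \cdot 10^{-5}$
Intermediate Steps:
$B{\left(I,S \right)} = \sqrt{1 - \frac{2}{S}}$ ($B{\left(I,S \right)} = \sqrt{- \frac{2}{S} + 1} = \sqrt{1 - \frac{2}{S}}$)
$d{\left(E,x \right)} = 196 E$ ($d{\left(E,x \right)} = 14^{2} E = 196 E$)
$\frac{1}{-5211 + d{\left(278,B{\left(-1,-4 \right)} \right)}} = \frac{1}{-5211 + 196 \cdot 278} = \frac{1}{-5211 + 54488} = \frac{1}{49277}$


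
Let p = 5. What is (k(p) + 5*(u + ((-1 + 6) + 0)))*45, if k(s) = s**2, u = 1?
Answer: 2475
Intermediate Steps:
(k(p) + 5*(u + ((-1 + 6) + 0)))*45 = (5**2 + 5*(1 + ((-1 + 6) + 0)))*45 = (25 + 5*(1 + (5 + 0)))*45 = (25 + 5*(1 + 5))*45 = (25 + 5*6)*45 = (25 + 30)*45 = 55*45 = 2475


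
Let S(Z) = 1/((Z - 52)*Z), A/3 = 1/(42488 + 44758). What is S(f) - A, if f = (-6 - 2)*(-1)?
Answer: -14717/5118432 ≈ -0.0028753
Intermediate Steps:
f = 8 (f = -8*(-1) = 8)
A = 1/29082 (A = 3/(42488 + 44758) = 3/87246 = 3*(1/87246) = 1/29082 ≈ 3.4386e-5)
S(Z) = 1/(Z*(-52 + Z)) (S(Z) = 1/((-52 + Z)*Z) = 1/(Z*(-52 + Z)))
S(f) - A = 1/(8*(-52 + 8)) - 1*1/29082 = (1/8)/(-44) - 1/29082 = (1/8)*(-1/44) - 1/29082 = -1/352 - 1/29082 = -14717/5118432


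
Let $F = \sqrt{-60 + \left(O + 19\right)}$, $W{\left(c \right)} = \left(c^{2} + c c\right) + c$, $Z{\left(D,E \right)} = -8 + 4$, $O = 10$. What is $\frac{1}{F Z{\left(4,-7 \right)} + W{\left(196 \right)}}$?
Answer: $\frac{19257}{1483328320} + \frac{i \sqrt{31}}{1483328320} \approx 1.2982 \cdot 10^{-5} + 3.7536 \cdot 10^{-9} i$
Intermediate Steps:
$Z{\left(D,E \right)} = -4$
$W{\left(c \right)} = c + 2 c^{2}$ ($W{\left(c \right)} = \left(c^{2} + c^{2}\right) + c = 2 c^{2} + c = c + 2 c^{2}$)
$F = i \sqrt{31}$ ($F = \sqrt{-60 + \left(10 + 19\right)} = \sqrt{-60 + 29} = \sqrt{-31} = i \sqrt{31} \approx 5.5678 i$)
$\frac{1}{F Z{\left(4,-7 \right)} + W{\left(196 \right)}} = \frac{1}{i \sqrt{31} \left(-4\right) + 196 \left(1 + 2 \cdot 196\right)} = \frac{1}{- 4 i \sqrt{31} + 196 \left(1 + 392\right)} = \frac{1}{- 4 i \sqrt{31} + 196 \cdot 393} = \frac{1}{- 4 i \sqrt{31} + 77028} = \frac{1}{77028 - 4 i \sqrt{31}}$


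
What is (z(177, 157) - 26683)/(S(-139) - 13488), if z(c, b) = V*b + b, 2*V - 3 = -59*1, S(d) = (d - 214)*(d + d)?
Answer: -15461/42323 ≈ -0.36531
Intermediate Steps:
S(d) = 2*d*(-214 + d) (S(d) = (-214 + d)*(2*d) = 2*d*(-214 + d))
V = -28 (V = 3/2 + (-59*1)/2 = 3/2 + (½)*(-59) = 3/2 - 59/2 = -28)
z(c, b) = -27*b (z(c, b) = -28*b + b = -27*b)
(z(177, 157) - 26683)/(S(-139) - 13488) = (-27*157 - 26683)/(2*(-139)*(-214 - 139) - 13488) = (-4239 - 26683)/(2*(-139)*(-353) - 13488) = -30922/(98134 - 13488) = -30922/84646 = -30922*1/84646 = -15461/42323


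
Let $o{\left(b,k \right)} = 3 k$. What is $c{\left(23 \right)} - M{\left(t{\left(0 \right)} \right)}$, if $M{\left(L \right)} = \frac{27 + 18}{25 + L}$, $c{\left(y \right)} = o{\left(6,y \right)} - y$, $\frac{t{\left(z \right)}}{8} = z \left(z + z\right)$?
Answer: $\frac{221}{5} \approx 44.2$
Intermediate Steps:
$t{\left(z \right)} = 16 z^{2}$ ($t{\left(z \right)} = 8 z \left(z + z\right) = 8 z 2 z = 8 \cdot 2 z^{2} = 16 z^{2}$)
$c{\left(y \right)} = 2 y$ ($c{\left(y \right)} = 3 y - y = 2 y$)
$M{\left(L \right)} = \frac{45}{25 + L}$
$c{\left(23 \right)} - M{\left(t{\left(0 \right)} \right)} = 2 \cdot 23 - \frac{45}{25 + 16 \cdot 0^{2}} = 46 - \frac{45}{25 + 16 \cdot 0} = 46 - \frac{45}{25 + 0} = 46 - \frac{45}{25} = 46 - 45 \cdot \frac{1}{25} = 46 - \frac{9}{5} = \frac{221}{5}$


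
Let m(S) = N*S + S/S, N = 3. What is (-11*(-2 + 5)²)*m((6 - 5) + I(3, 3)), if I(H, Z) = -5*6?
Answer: 8514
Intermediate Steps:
I(H, Z) = -30
m(S) = 1 + 3*S (m(S) = 3*S + S/S = 3*S + 1 = 1 + 3*S)
(-11*(-2 + 5)²)*m((6 - 5) + I(3, 3)) = (-11*(-2 + 5)²)*(1 + 3*((6 - 5) - 30)) = (-11*3²)*(1 + 3*(1 - 30)) = (-11*9)*(1 + 3*(-29)) = -99*(1 - 87) = -99*(-86) = 8514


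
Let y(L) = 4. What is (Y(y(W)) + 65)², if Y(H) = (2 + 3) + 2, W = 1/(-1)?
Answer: 5184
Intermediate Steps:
W = -1 (W = 1*(-1) = -1)
Y(H) = 7 (Y(H) = 5 + 2 = 7)
(Y(y(W)) + 65)² = (7 + 65)² = 72² = 5184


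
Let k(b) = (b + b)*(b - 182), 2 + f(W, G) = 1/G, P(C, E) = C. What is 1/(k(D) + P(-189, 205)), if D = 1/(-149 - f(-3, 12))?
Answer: -3115225/581067717 ≈ -0.0053612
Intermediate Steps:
f(W, G) = -2 + 1/G
D = -12/1765 (D = 1/(-149 - (-2 + 1/12)) = 1/(-149 - 1*(-23/12)) = 1/(-149 + 23/12) = 1/(-1765/12) = -12/1765 ≈ -0.0067989)
k(b) = 2*b*(-182 + b) (k(b) = (2*b)*(-182 + b) = 2*b*(-182 + b))
1/(k(D) + P(-189, 205)) = 1/(2*(-12/1765)*(-182 - 12/1765) - 189) = 1/(2*(-12/1765)*(-321242/1765) - 189) = 1/(7709808/3115225 - 189) = 1/(-581067717/3115225) = -3115225/581067717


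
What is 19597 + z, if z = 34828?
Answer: 54425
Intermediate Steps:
19597 + z = 19597 + 34828 = 54425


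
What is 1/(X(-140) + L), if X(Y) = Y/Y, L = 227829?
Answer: 1/227830 ≈ 4.3892e-6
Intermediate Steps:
X(Y) = 1
1/(X(-140) + L) = 1/(1 + 227829) = 1/227830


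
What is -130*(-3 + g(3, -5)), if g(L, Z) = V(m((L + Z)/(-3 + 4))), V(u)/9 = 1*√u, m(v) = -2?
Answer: 390 - 1170*I*√2 ≈ 390.0 - 1654.6*I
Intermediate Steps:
V(u) = 9*√u (V(u) = 9*(1*√u) = 9*√u)
g(L, Z) = 9*I*√2 (g(L, Z) = 9*√(-2) = 9*(I*√2) = 9*I*√2)
-130*(-3 + g(3, -5)) = -130*(-3 + 9*I*√2) = 390 - 1170*I*√2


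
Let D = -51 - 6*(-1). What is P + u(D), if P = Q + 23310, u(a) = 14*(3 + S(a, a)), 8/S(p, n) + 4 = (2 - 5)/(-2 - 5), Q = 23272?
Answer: 1164816/25 ≈ 46593.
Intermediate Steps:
S(p, n) = -56/25 (S(p, n) = 8/(-4 + (2 - 5)/(-2 - 5)) = 8/(-4 - 3/(-7)) = 8/(-4 - 3*(-⅐)) = 8/(-4 + 3/7) = 8/(-25/7) = 8*(-7/25) = -56/25)
D = -45 (D = -51 + 6 = -45)
u(a) = 266/25 (u(a) = 14*(3 - 56/25) = 14*(19/25) = 266/25)
P = 46582 (P = 23272 + 23310 = 46582)
P + u(D) = 46582 + 266/25 = 1164816/25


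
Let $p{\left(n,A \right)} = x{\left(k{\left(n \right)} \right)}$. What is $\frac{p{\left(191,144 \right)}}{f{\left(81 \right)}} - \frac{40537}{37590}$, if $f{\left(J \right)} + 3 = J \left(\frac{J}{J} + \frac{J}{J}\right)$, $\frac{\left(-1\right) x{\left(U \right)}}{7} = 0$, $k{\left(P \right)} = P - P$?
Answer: $- \frac{5791}{5370} \approx -1.0784$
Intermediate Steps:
$k{\left(P \right)} = 0$
$x{\left(U \right)} = 0$ ($x{\left(U \right)} = \left(-7\right) 0 = 0$)
$p{\left(n,A \right)} = 0$
$f{\left(J \right)} = -3 + 2 J$ ($f{\left(J \right)} = -3 + J \left(\frac{J}{J} + \frac{J}{J}\right) = -3 + J \left(1 + 1\right) = -3 + J 2 = -3 + 2 J$)
$\frac{p{\left(191,144 \right)}}{f{\left(81 \right)}} - \frac{40537}{37590} = \frac{0}{-3 + 2 \cdot 81} - \frac{40537}{37590} = \frac{0}{-3 + 162} - \frac{5791}{5370} = \frac{0}{159} - \frac{5791}{5370} = 0 \cdot \frac{1}{159} - \frac{5791}{5370} = 0 - \frac{5791}{5370} = - \frac{5791}{5370}$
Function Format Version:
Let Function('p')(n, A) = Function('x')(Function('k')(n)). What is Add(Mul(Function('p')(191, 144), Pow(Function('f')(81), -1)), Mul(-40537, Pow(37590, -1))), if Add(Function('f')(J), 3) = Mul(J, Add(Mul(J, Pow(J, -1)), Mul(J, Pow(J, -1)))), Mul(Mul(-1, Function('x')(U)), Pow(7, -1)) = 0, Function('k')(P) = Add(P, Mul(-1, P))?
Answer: Rational(-5791, 5370) ≈ -1.0784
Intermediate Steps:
Function('k')(P) = 0
Function('x')(U) = 0 (Function('x')(U) = Mul(-7, 0) = 0)
Function('p')(n, A) = 0
Function('f')(J) = Add(-3, Mul(2, J)) (Function('f')(J) = Add(-3, Mul(J, Add(Mul(J, Pow(J, -1)), Mul(J, Pow(J, -1))))) = Add(-3, Mul(J, Add(1, 1))) = Add(-3, Mul(J, 2)) = Add(-3, Mul(2, J)))
Add(Mul(Function('p')(191, 144), Pow(Function('f')(81), -1)), Mul(-40537, Pow(37590, -1))) = Add(Mul(0, Pow(Add(-3, Mul(2, 81)), -1)), Mul(-40537, Pow(37590, -1))) = Add(Mul(0, Pow(Add(-3, 162), -1)), Mul(-40537, Rational(1, 37590))) = Add(Mul(0, Pow(159, -1)), Rational(-5791, 5370)) = Add(Mul(0, Rational(1, 159)), Rational(-5791, 5370)) = Add(0, Rational(-5791, 5370)) = Rational(-5791, 5370)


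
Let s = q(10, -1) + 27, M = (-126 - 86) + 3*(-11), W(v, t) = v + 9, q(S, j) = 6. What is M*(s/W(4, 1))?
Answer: -8085/13 ≈ -621.92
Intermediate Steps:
W(v, t) = 9 + v
M = -245 (M = -212 - 33 = -245)
s = 33 (s = 6 + 27 = 33)
M*(s/W(4, 1)) = -8085/(9 + 4) = -8085/13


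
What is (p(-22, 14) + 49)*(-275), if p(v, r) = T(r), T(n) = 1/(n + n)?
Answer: -377575/28 ≈ -13485.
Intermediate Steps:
T(n) = 1/(2*n)
p(v, r) = 1/(2*r)
(p(-22, 14) + 49)*(-275) = ((½)/14 + 49)*(-275) = ((½)*(1/14) + 49)*(-275) = (1/28 + 49)*(-275) = (1373/28)*(-275) = -377575/28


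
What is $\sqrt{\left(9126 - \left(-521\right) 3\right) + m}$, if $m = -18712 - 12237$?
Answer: $2 i \sqrt{5065} \approx 142.34 i$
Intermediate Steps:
$m = -30949$
$\sqrt{\left(9126 - \left(-521\right) 3\right) + m} = \sqrt{\left(9126 - \left(-521\right) 3\right) - 30949} = \sqrt{\left(9126 - -1563\right) - 30949} = \sqrt{\left(9126 + 1563\right) - 30949} = \sqrt{10689 - 30949} = \sqrt{-20260} = 2 i \sqrt{5065}$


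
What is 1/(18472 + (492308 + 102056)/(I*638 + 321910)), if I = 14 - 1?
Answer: 82551/1525030663 ≈ 5.4131e-5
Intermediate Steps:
I = 13
1/(18472 + (492308 + 102056)/(I*638 + 321910)) = 1/(18472 + (492308 + 102056)/(13*638 + 321910)) = 1/(18472 + 594364/(8294 + 321910)) = 1/(18472 + 594364/330204) = 1/(18472 + 594364*(1/330204)) = 1/(18472 + 148591/82551) = 1/(1525030663/82551) = 82551/1525030663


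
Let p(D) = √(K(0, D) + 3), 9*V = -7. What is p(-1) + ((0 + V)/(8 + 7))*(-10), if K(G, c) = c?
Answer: 14/27 + √2 ≈ 1.9327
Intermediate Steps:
V = -7/9 (V = (⅑)*(-7) = -7/9 ≈ -0.77778)
p(D) = √(3 + D) (p(D) = √(D + 3) = √(3 + D))
p(-1) + ((0 + V)/(8 + 7))*(-10) = √(3 - 1) + ((0 - 7/9)/(8 + 7))*(-10) = √2 - 7/9/15*(-10) = √2 - 7/9*1/15*(-10) = √2 - 7/135*(-10) = √2 + 14/27 = 14/27 + √2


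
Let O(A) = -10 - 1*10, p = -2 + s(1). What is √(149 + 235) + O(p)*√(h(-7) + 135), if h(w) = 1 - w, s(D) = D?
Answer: -20*√143 + 8*√6 ≈ -219.57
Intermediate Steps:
p = -1 (p = -2 + 1 = -1)
O(A) = -20 (O(A) = -10 - 10 = -20)
√(149 + 235) + O(p)*√(h(-7) + 135) = √(149 + 235) - 20*√((1 - 1*(-7)) + 135) = √384 - 20*√((1 + 7) + 135) = 8*√6 - 20*√(8 + 135) = 8*√6 - 20*√143 = -20*√143 + 8*√6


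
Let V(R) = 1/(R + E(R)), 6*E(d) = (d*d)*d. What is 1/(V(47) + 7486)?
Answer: 104105/779330036 ≈ 0.00013358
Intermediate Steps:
E(d) = d**3/6 (E(d) = ((d*d)*d)/6 = (d**2*d)/6 = d**3/6)
V(R) = 1/(R + R**3/6)
1/(V(47) + 7486) = 1/(6/(47*(6 + 47**2)) + 7486) = 1/(6*(1/47)/(6 + 2209) + 7486) = 1/(6*(1/47)/2215 + 7486) = 1/(6*(1/47)*(1/2215) + 7486) = 1/(6/104105 + 7486) = 1/(779330036/104105) = 104105/779330036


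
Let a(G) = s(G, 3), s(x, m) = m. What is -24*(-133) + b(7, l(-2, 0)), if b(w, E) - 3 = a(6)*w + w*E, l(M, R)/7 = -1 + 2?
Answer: 3265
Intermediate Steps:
l(M, R) = 7 (l(M, R) = 7*(-1 + 2) = 7*1 = 7)
a(G) = 3
b(w, E) = 3 + 3*w + E*w (b(w, E) = 3 + (3*w + w*E) = 3 + (3*w + E*w) = 3 + 3*w + E*w)
-24*(-133) + b(7, l(-2, 0)) = -24*(-133) + (3 + 3*7 + 7*7) = 3192 + (3 + 21 + 49) = 3192 + 73 = 3265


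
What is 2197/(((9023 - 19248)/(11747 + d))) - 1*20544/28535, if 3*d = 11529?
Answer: -39102756418/11670815 ≈ -3350.5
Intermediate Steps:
d = 3843 (d = (1/3)*11529 = 3843)
2197/(((9023 - 19248)/(11747 + d))) - 1*20544/28535 = 2197/(((9023 - 19248)/(11747 + 3843))) - 1*20544/28535 = 2197/((-10225/15590)) - 20544*1/28535 = 2197/((-10225*1/15590)) - 20544/28535 = 2197/(-2045/3118) - 20544/28535 = 2197*(-3118/2045) - 20544/28535 = -6850246/2045 - 20544/28535 = -39102756418/11670815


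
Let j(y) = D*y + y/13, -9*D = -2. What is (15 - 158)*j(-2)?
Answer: 770/9 ≈ 85.556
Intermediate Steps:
D = 2/9 (D = -⅑*(-2) = 2/9 ≈ 0.22222)
j(y) = 35*y/117 (j(y) = 2*y/9 + y/13 = 35*y/117)
(15 - 158)*j(-2) = (15 - 158)*((35/117)*(-2)) = -143*(-70/117) = 770/9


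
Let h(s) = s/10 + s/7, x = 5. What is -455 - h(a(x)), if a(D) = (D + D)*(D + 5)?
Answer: -3355/7 ≈ -479.29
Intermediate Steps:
a(D) = 2*D*(5 + D) (a(D) = (2*D)*(5 + D) = 2*D*(5 + D))
h(s) = 17*s/70 (h(s) = s*(1/10) + s*(1/7) = s/10 + s/7 = 17*s/70)
-455 - h(a(x)) = -455 - 17*2*5*(5 + 5)/70 = -455 - 17*2*5*10/70 = -455 - 17*100/70 = -455 - 1*170/7 = -455 - 170/7 = -3355/7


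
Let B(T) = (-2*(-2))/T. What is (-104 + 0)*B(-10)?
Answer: 208/5 ≈ 41.600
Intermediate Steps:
B(T) = 4/T
(-104 + 0)*B(-10) = (-104 + 0)*(4/(-10)) = -416*(-1)/10 = -104*(-2/5) = 208/5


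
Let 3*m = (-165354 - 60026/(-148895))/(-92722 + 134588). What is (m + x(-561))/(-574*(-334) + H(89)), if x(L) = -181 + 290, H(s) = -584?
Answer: 1006889662543/1787171567392860 ≈ 0.00056340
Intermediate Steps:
x(L) = 109
m = -12310161902/9350457105 (m = ((-165354 - 60026/(-148895))/(-92722 + 134588))/3 = ((-165354 - 60026*(-1/148895))/41866)/3 = ((-165354 + 60026/148895)*(1/41866))/3 = (-24620323804/148895*1/41866)/3 = (⅓)*(-12310161902/3116819035) = -12310161902/9350457105 ≈ -1.3165)
(m + x(-561))/(-574*(-334) + H(89)) = (-12310161902/9350457105 + 109)/(-574*(-334) - 584) = 1006889662543/(9350457105*(191716 - 584)) = (1006889662543/9350457105)/191132 = (1006889662543/9350457105)*(1/191132) = 1006889662543/1787171567392860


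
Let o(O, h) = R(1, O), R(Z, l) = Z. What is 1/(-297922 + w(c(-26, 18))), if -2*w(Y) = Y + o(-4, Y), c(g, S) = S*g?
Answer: -2/595377 ≈ -3.3592e-6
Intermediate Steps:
o(O, h) = 1
w(Y) = -½ - Y/2 (w(Y) = -(Y + 1)/2 = -(1 + Y)/2 = -½ - Y/2)
1/(-297922 + w(c(-26, 18))) = 1/(-297922 + (-½ - 9*(-26))) = 1/(-297922 + (-½ - ½*(-468))) = 1/(-297922 + (-½ + 234)) = 1/(-297922 + 467/2) = 1/(-595377/2) = -2/595377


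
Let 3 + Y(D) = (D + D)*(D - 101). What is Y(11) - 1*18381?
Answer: -20364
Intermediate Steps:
Y(D) = -3 + 2*D*(-101 + D) (Y(D) = -3 + (D + D)*(D - 101) = -3 + (2*D)*(-101 + D) = -3 + 2*D*(-101 + D))
Y(11) - 1*18381 = (-3 - 202*11 + 2*11**2) - 1*18381 = (-3 - 2222 + 2*121) - 18381 = (-3 - 2222 + 242) - 18381 = -1983 - 18381 = -20364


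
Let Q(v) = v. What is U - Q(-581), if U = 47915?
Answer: 48496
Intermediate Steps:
U - Q(-581) = 47915 - 1*(-581) = 47915 + 581 = 48496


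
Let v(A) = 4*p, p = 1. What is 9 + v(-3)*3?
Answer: 21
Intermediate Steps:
v(A) = 4 (v(A) = 4*1 = 4)
9 + v(-3)*3 = 9 + 4*3 = 9 + 12 = 21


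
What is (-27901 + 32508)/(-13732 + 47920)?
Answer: 4607/34188 ≈ 0.13475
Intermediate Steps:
(-27901 + 32508)/(-13732 + 47920) = 4607/34188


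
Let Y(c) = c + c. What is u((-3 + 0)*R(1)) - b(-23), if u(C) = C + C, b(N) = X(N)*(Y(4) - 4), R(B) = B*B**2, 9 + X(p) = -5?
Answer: 50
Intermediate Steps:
X(p) = -14 (X(p) = -9 - 5 = -14)
R(B) = B**3
Y(c) = 2*c
b(N) = -56 (b(N) = -14*(2*4 - 4) = -14*(8 - 4) = -14*4 = -56)
u(C) = 2*C
u((-3 + 0)*R(1)) - b(-23) = 2*((-3 + 0)*1**3) - 1*(-56) = 2*(-3*1) + 56 = 2*(-3) + 56 = -6 + 56 = 50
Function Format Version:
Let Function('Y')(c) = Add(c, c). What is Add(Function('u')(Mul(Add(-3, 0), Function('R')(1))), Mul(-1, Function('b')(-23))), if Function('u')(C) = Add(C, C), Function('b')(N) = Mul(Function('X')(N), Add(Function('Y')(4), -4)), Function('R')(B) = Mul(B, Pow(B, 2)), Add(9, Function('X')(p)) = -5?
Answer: 50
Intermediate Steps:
Function('X')(p) = -14 (Function('X')(p) = Add(-9, -5) = -14)
Function('R')(B) = Pow(B, 3)
Function('Y')(c) = Mul(2, c)
Function('b')(N) = -56 (Function('b')(N) = Mul(-14, Add(Mul(2, 4), -4)) = Mul(-14, Add(8, -4)) = Mul(-14, 4) = -56)
Function('u')(C) = Mul(2, C)
Add(Function('u')(Mul(Add(-3, 0), Function('R')(1))), Mul(-1, Function('b')(-23))) = Add(Mul(2, Mul(Add(-3, 0), Pow(1, 3))), Mul(-1, -56)) = Add(Mul(2, Mul(-3, 1)), 56) = Add(Mul(2, -3), 56) = Add(-6, 56) = 50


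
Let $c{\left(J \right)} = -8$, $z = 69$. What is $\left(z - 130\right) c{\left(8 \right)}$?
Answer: $488$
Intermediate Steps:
$\left(z - 130\right) c{\left(8 \right)} = \left(69 - 130\right) \left(-8\right) = \left(-61\right) \left(-8\right) = 488$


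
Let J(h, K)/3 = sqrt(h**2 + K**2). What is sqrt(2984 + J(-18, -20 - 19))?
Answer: sqrt(2984 + 9*sqrt(205)) ≈ 55.793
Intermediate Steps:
J(h, K) = 3*sqrt(K**2 + h**2) (J(h, K) = 3*sqrt(h**2 + K**2) = 3*sqrt(K**2 + h**2))
sqrt(2984 + J(-18, -20 - 19)) = sqrt(2984 + 3*sqrt((-20 - 19)**2 + (-18)**2)) = sqrt(2984 + 3*sqrt((-39)**2 + 324)) = sqrt(2984 + 3*sqrt(1521 + 324)) = sqrt(2984 + 3*sqrt(1845)) = sqrt(2984 + 3*(3*sqrt(205))) = sqrt(2984 + 9*sqrt(205))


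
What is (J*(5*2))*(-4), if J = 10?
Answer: -400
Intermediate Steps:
(J*(5*2))*(-4) = (10*(5*2))*(-4) = (10*10)*(-4) = 100*(-4) = -400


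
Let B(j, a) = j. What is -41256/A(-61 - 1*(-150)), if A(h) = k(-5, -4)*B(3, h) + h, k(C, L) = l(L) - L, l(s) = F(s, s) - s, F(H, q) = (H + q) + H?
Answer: -41256/77 ≈ -535.79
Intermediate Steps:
F(H, q) = q + 2*H
l(s) = 2*s (l(s) = (s + 2*s) - s = 3*s - s = 2*s)
k(C, L) = L (k(C, L) = 2*L - L = L)
A(h) = -12 + h (A(h) = -4*3 + h = -12 + h)
-41256/A(-61 - 1*(-150)) = -41256/(-12 + (-61 - 1*(-150))) = -41256/(-12 + (-61 + 150)) = -41256/(-12 + 89) = -41256/77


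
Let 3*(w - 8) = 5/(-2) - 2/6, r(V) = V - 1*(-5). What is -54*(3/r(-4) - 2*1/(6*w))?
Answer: -20250/127 ≈ -159.45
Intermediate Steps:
r(V) = 5 + V (r(V) = V + 5 = 5 + V)
w = 127/18 (w = 8 + (5/(-2) - 2/6)/3 = 8 + (5*(-½) - 2*⅙)/3 = 8 + (-5/2 - ⅓)/3 = 8 + (⅓)*(-17/6) = 8 - 17/18 = 127/18 ≈ 7.0556)
-54*(3/r(-4) - 2*1/(6*w)) = -54*(3/(5 - 4) - 2/(6*(127/18))) = -54*(3/1 - 2/127/3) = -54*(3*1 - 2*3/127) = -54*(3 - 6/127) = -54*375/127 = -20250/127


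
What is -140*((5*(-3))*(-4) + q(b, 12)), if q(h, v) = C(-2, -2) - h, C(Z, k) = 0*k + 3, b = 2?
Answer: -8540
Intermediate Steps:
C(Z, k) = 3 (C(Z, k) = 0 + 3 = 3)
q(h, v) = 3 - h
-140*((5*(-3))*(-4) + q(b, 12)) = -140*((5*(-3))*(-4) + (3 - 1*2)) = -140*(-15*(-4) + (3 - 2)) = -140*(60 + 1) = -140*61 = -8540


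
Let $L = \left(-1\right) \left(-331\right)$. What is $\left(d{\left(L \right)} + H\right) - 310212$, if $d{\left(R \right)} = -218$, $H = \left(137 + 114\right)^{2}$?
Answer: $-247429$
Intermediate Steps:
$L = 331$
$H = 63001$ ($H = 251^{2} = 63001$)
$\left(d{\left(L \right)} + H\right) - 310212 = \left(-218 + 63001\right) - 310212 = 62783 - 310212 = -247429$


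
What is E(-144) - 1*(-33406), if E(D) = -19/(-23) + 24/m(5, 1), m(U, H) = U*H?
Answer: 3842337/115 ≈ 33412.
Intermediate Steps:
m(U, H) = H*U
E(D) = 647/115 (E(D) = -19/(-23) + 24/((1*5)) = -19*(-1/23) + 24/5 = 19/23 + 24*(1/5) = 19/23 + 24/5 = 647/115)
E(-144) - 1*(-33406) = 647/115 - 1*(-33406) = 647/115 + 33406 = 3842337/115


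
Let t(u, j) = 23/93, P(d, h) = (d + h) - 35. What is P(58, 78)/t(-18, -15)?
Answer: 9393/23 ≈ 408.39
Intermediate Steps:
P(d, h) = -35 + d + h
t(u, j) = 23/93 (t(u, j) = 23*(1/93) = 23/93)
P(58, 78)/t(-18, -15) = (-35 + 58 + 78)/(23/93) = 101*(93/23) = 9393/23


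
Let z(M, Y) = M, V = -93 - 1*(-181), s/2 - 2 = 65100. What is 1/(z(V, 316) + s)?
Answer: 1/130292 ≈ 7.6751e-6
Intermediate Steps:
s = 130204 (s = 4 + 2*65100 = 4 + 130200 = 130204)
V = 88 (V = -93 + 181 = 88)
1/(z(V, 316) + s) = 1/(88 + 130204) = 1/130292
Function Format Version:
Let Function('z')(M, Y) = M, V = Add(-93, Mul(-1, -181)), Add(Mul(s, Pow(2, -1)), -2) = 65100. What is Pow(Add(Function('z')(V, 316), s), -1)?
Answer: Rational(1, 130292) ≈ 7.6751e-6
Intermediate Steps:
s = 130204 (s = Add(4, Mul(2, 65100)) = Add(4, 130200) = 130204)
V = 88 (V = Add(-93, 181) = 88)
Pow(Add(Function('z')(V, 316), s), -1) = Pow(Add(88, 130204), -1) = Pow(130292, -1) = Rational(1, 130292)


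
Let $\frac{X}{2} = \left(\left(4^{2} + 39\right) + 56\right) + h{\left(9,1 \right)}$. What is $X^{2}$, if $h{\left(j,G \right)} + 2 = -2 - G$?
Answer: $44944$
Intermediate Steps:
$h{\left(j,G \right)} = -4 - G$ ($h{\left(j,G \right)} = -2 - \left(2 + G\right) = -4 - G$)
$X = 212$ ($X = 2 \left(\left(\left(4^{2} + 39\right) + 56\right) - 5\right) = 2 \left(\left(\left(16 + 39\right) + 56\right) - 5\right) = 2 \left(\left(55 + 56\right) - 5\right) = 2 \left(111 - 5\right) = 2 \cdot 106 = 212$)
$X^{2} = 212^{2} = 44944$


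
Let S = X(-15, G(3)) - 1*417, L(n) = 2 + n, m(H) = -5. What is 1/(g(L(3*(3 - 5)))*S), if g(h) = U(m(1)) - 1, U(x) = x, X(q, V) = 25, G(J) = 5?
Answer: 1/2352 ≈ 0.00042517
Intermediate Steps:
g(h) = -6 (g(h) = -5 - 1 = -6)
S = -392 (S = 25 - 1*417 = 25 - 417 = -392)
1/(g(L(3*(3 - 5)))*S) = 1/(-6*(-392)) = 1/2352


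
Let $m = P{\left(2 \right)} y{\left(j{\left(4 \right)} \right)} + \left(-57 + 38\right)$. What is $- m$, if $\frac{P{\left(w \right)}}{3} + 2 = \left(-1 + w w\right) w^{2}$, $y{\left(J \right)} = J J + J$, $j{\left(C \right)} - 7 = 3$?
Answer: $-3281$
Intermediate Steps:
$j{\left(C \right)} = 10$ ($j{\left(C \right)} = 7 + 3 = 10$)
$y{\left(J \right)} = J + J^{2}$ ($y{\left(J \right)} = J^{2} + J = J + J^{2}$)
$P{\left(w \right)} = -6 + 3 w^{2} \left(-1 + w^{2}\right)$ ($P{\left(w \right)} = -6 + 3 \left(-1 + w w\right) w^{2} = -6 + 3 \left(-1 + w^{2}\right) w^{2} = -6 + 3 w^{2} \left(-1 + w^{2}\right)$)
$m = 3281$ ($m = \left(-6 - 3 \cdot 2^{2} + 3 \cdot 2^{4}\right) 10 \left(1 + 10\right) + \left(-57 + 38\right) = \left(-6 - 12 + 3 \cdot 16\right) 10 \cdot 11 - 19 = \left(-6 - 12 + 48\right) 110 - 19 = 30 \cdot 110 - 19 = 3300 - 19 = 3281$)
$- m = \left(-1\right) 3281 = -3281$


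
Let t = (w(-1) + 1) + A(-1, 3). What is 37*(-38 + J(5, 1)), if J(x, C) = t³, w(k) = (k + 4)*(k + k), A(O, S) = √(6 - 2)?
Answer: -2405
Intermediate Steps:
A(O, S) = 2 (A(O, S) = √4 = 2)
w(k) = 2*k*(4 + k) (w(k) = (4 + k)*(2*k) = 2*k*(4 + k))
t = -3 (t = (2*(-1)*(4 - 1) + 1) + 2 = (2*(-1)*3 + 1) + 2 = (-6 + 1) + 2 = -5 + 2 = -3)
J(x, C) = -27 (J(x, C) = (-3)³ = -27)
37*(-38 + J(5, 1)) = 37*(-38 - 27) = 37*(-65) = -2405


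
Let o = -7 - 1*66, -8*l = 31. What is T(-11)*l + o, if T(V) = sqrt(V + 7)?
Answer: -73 - 31*I/4 ≈ -73.0 - 7.75*I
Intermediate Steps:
l = -31/8 (l = -1/8*31 = -31/8 ≈ -3.8750)
o = -73 (o = -7 - 66 = -73)
T(V) = sqrt(7 + V)
T(-11)*l + o = sqrt(7 - 11)*(-31/8) - 73 = sqrt(-4)*(-31/8) - 73 = (2*I)*(-31/8) - 73 = -31*I/4 - 73 = -73 - 31*I/4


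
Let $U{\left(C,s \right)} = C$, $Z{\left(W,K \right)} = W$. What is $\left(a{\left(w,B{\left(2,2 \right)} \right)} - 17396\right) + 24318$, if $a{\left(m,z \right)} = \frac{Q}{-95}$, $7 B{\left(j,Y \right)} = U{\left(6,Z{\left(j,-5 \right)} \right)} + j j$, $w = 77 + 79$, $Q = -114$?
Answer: $\frac{34616}{5} \approx 6923.2$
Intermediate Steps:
$w = 156$
$B{\left(j,Y \right)} = \frac{6}{7} + \frac{j^{2}}{7}$ ($B{\left(j,Y \right)} = \frac{6 + j j}{7} = \frac{6 + j^{2}}{7} = \frac{6}{7} + \frac{j^{2}}{7}$)
$a{\left(m,z \right)} = \frac{6}{5}$ ($a{\left(m,z \right)} = - \frac{114}{-95} = \left(-114\right) \left(- \frac{1}{95}\right) = \frac{6}{5}$)
$\left(a{\left(w,B{\left(2,2 \right)} \right)} - 17396\right) + 24318 = \left(\frac{6}{5} - 17396\right) + 24318 = - \frac{86974}{5} + 24318 = \frac{34616}{5}$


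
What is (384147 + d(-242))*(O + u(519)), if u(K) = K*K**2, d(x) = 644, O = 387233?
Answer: 53942154131272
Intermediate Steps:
u(K) = K**3
(384147 + d(-242))*(O + u(519)) = (384147 + 644)*(387233 + 519**3) = 384791*(387233 + 139798359) = 384791*140185592 = 53942154131272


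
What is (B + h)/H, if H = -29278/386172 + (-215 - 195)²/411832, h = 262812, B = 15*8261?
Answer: 174728078519229/150164477 ≈ 1.1636e+6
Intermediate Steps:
B = 123915
H = 1651809247/4969937097 (H = -29278*1/386172 + (-410)²*(1/411832) = -14639/193086 + 168100*(1/411832) = -14639/193086 + 42025/102958 = 1651809247/4969937097 ≈ 0.33236)
(B + h)/H = (123915 + 262812)/(1651809247/4969937097) = 386727*(4969937097/1651809247) = 174728078519229/150164477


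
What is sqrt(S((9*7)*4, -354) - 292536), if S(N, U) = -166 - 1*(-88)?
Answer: I*sqrt(292614) ≈ 540.94*I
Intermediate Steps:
S(N, U) = -78 (S(N, U) = -166 + 88 = -78)
sqrt(S((9*7)*4, -354) - 292536) = sqrt(-78 - 292536) = sqrt(-292614) = I*sqrt(292614)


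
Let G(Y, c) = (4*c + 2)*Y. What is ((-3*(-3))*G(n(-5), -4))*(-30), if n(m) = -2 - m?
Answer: 11340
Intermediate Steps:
G(Y, c) = Y*(2 + 4*c) (G(Y, c) = (2 + 4*c)*Y = Y*(2 + 4*c))
((-3*(-3))*G(n(-5), -4))*(-30) = ((-3*(-3))*(2*(-2 - 1*(-5))*(1 + 2*(-4))))*(-30) = (9*(2*(-2 + 5)*(1 - 8)))*(-30) = (9*(2*3*(-7)))*(-30) = (9*(-42))*(-30) = -378*(-30) = 11340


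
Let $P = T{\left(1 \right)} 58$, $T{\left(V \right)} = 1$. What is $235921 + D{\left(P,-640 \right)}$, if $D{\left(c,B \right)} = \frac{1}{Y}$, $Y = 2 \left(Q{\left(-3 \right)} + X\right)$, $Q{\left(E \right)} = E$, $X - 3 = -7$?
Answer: $\frac{3302893}{14} \approx 2.3592 \cdot 10^{5}$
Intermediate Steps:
$X = -4$ ($X = 3 - 7 = -4$)
$P = 58$ ($P = 1 \cdot 58 = 58$)
$Y = -14$ ($Y = 2 \left(-3 - 4\right) = 2 \left(-7\right) = -14$)
$D{\left(c,B \right)} = - \frac{1}{14}$ ($D{\left(c,B \right)} = \frac{1}{-14} = - \frac{1}{14}$)
$235921 + D{\left(P,-640 \right)} = 235921 - \frac{1}{14} = \frac{3302893}{14}$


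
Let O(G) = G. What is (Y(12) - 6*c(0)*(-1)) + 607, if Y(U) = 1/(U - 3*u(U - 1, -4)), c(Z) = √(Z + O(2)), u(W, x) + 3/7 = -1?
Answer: 69205/114 + 6*√2 ≈ 615.55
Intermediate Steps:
u(W, x) = -10/7 (u(W, x) = -3/7 - 1 = -10/7)
c(Z) = √(2 + Z) (c(Z) = √(Z + 2) = √(2 + Z))
Y(U) = 1/(30/7 + U) (Y(U) = 1/(U - 3*(-10/7)) = 1/(U + 30/7) = 1/(30/7 + U))
(Y(12) - 6*c(0)*(-1)) + 607 = (7/(30 + 7*12) - 6*√(2 + 0)*(-1)) + 607 = (7/(30 + 84) - 6*√2*(-1)) + 607 = (7/114 - (-6)*√2) + 607 = (7*(1/114) + 6*√2) + 607 = (7/114 + 6*√2) + 607 = 69205/114 + 6*√2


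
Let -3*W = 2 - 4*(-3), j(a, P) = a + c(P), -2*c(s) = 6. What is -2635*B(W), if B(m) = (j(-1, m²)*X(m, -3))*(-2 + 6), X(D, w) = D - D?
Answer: 0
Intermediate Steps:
c(s) = -3 (c(s) = -½*6 = -3)
j(a, P) = -3 + a (j(a, P) = a - 3 = -3 + a)
X(D, w) = 0
W = -14/3 (W = -(2 - 4*(-3))/3 = -(2 + 12)/3 = -⅓*14 = -14/3 ≈ -4.6667)
B(m) = 0 (B(m) = ((-3 - 1)*0)*(-2 + 6) = -4*0*4 = 0*4 = 0)
-2635*B(W) = -2635*0 = 0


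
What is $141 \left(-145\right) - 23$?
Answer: $-20468$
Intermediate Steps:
$141 \left(-145\right) - 23 = -20445 - 23 = -20468$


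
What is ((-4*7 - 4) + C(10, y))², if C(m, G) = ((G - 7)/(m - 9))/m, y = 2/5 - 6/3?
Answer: 2699449/2500 ≈ 1079.8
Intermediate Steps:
y = -8/5 (y = 2*(⅕) - 6*⅓ = ⅖ - 2 = -8/5 ≈ -1.6000)
C(m, G) = (-7 + G)/(m*(-9 + m)) (C(m, G) = ((-7 + G)/(-9 + m))/m = (-7 + G)/(m*(-9 + m)))
((-4*7 - 4) + C(10, y))² = ((-4*7 - 4) + (-7 - 8/5)/(10*(-9 + 10)))² = ((-28 - 4) + (⅒)*(-43/5)/1)² = (-32 + (⅒)*1*(-43/5))² = (-32 - 43/50)² = (-1643/50)² = 2699449/2500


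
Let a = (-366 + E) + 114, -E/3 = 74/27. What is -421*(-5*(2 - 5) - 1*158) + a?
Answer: 539485/9 ≈ 59943.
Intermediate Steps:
E = -74/9 (E = -222/27 = -3*74/27 = -74/9 ≈ -8.2222)
a = -2342/9 (a = (-366 - 74/9) + 114 = -3368/9 + 114 = -2342/9 ≈ -260.22)
-421*(-5*(2 - 5) - 1*158) + a = -421*(-5*(2 - 5) - 1*158) - 2342/9 = -421*(-5*(-3) - 158) - 2342/9 = -421*(15 - 158) - 2342/9 = -421*(-143) - 2342/9 = 60203 - 2342/9 = 539485/9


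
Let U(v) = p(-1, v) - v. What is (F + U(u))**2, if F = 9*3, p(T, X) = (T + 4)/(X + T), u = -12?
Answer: 254016/169 ≈ 1503.1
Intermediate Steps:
p(T, X) = (4 + T)/(T + X)
F = 27
U(v) = -v + 3/(-1 + v) (U(v) = (4 - 1)/(-1 + v) - v = 3/(-1 + v) - v = -v + 3/(-1 + v))
(F + U(u))**2 = (27 + (3 - 1*(-12)*(-1 - 12))/(-1 - 12))**2 = (27 + (3 - 1*(-12)*(-13))/(-13))**2 = (27 - (3 - 156)/13)**2 = (27 - 1/13*(-153))**2 = (27 + 153/13)**2 = (504/13)**2 = 254016/169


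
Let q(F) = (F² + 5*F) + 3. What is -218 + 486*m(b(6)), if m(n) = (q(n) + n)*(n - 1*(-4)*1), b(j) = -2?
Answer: -5078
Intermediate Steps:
q(F) = 3 + F² + 5*F
m(n) = (4 + n)*(3 + n² + 6*n) (m(n) = ((3 + n² + 5*n) + n)*(n - 1*(-4)*1) = (3 + n² + 6*n)*(n + 4*1) = (3 + n² + 6*n)*(n + 4) = (3 + n² + 6*n)*(4 + n) = (4 + n)*(3 + n² + 6*n))
-218 + 486*m(b(6)) = -218 + 486*(12 + (-2)³ + 10*(-2)² + 27*(-2)) = -218 + 486*(12 - 8 + 10*4 - 54) = -218 + 486*(12 - 8 + 40 - 54) = -218 + 486*(-10) = -218 - 4860 = -5078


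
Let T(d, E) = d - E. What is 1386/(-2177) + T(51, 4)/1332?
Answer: -249119/414252 ≈ -0.60137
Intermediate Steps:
1386/(-2177) + T(51, 4)/1332 = 1386/(-2177) + (51 - 1*4)/1332 = 1386*(-1/2177) + (51 - 4)*(1/1332) = -198/311 + 47*(1/1332) = -198/311 + 47/1332 = -249119/414252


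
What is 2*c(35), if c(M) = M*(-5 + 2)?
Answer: -210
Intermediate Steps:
c(M) = -3*M (c(M) = M*(-3) = -3*M)
2*c(35) = 2*(-3*35) = 2*(-105) = -210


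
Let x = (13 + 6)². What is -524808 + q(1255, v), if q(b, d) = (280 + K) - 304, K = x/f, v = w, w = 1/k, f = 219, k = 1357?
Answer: -114937847/219 ≈ -5.2483e+5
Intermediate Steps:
w = 1/1357 ≈ 0.00073692
v = 1/1357 ≈ 0.00073692
x = 361 (x = 19² = 361)
K = 361/219 ≈ 1.6484
q(b, d) = -4895/219 (q(b, d) = (280 + 361/219) - 304 = 61681/219 - 304 = -4895/219)
-524808 + q(1255, v) = -524808 - 4895/219 = -114937847/219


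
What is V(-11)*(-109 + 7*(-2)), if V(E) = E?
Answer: 1353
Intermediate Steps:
V(-11)*(-109 + 7*(-2)) = -11*(-109 + 7*(-2)) = -11*(-109 - 14) = -11*(-123) = 1353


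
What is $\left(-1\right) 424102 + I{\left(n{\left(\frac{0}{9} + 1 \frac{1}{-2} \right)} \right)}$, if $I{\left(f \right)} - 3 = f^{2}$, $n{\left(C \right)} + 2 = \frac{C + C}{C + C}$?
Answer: $-424098$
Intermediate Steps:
$n{\left(C \right)} = -1$ ($n{\left(C \right)} = -2 + \frac{C + C}{C + C} = -2 + \frac{2 C}{2 C} = -2 + 2 C \frac{1}{2 C} = -2 + 1 = -1$)
$I{\left(f \right)} = 3 + f^{2}$
$\left(-1\right) 424102 + I{\left(n{\left(\frac{0}{9} + 1 \frac{1}{-2} \right)} \right)} = \left(-1\right) 424102 + \left(3 + \left(-1\right)^{2}\right) = -424102 + \left(3 + 1\right) = -424102 + 4 = -424098$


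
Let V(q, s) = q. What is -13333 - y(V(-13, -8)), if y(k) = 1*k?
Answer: -13320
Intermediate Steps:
y(k) = k
-13333 - y(V(-13, -8)) = -13333 - 1*(-13) = -13333 + 13 = -13320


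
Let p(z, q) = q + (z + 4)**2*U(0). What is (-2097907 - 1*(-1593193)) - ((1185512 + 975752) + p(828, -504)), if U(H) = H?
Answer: -2665474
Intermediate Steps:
p(z, q) = q (p(z, q) = q + (z + 4)**2*0 = q + (4 + z)**2*0 = q + 0 = q)
(-2097907 - 1*(-1593193)) - ((1185512 + 975752) + p(828, -504)) = (-2097907 - 1*(-1593193)) - ((1185512 + 975752) - 504) = (-2097907 + 1593193) - (2161264 - 504) = -504714 - 1*2160760 = -504714 - 2160760 = -2665474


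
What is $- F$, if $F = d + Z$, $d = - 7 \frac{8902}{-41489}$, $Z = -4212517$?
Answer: $\frac{24967579357}{5927} \approx 4.2125 \cdot 10^{6}$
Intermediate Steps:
$d = \frac{8902}{5927}$ ($d = - 7 \cdot 8902 \left(- \frac{1}{41489}\right) = \left(-7\right) \left(- \frac{8902}{41489}\right) = \frac{8902}{5927} \approx 1.5019$)
$F = - \frac{24967579357}{5927}$ ($F = \frac{8902}{5927} - 4212517 = - \frac{24967579357}{5927} \approx -4.2125 \cdot 10^{6}$)
$- F = \left(-1\right) \left(- \frac{24967579357}{5927}\right) = \frac{24967579357}{5927}$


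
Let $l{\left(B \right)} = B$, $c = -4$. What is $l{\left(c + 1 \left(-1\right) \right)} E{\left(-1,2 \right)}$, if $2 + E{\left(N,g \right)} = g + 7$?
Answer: $-35$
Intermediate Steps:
$E{\left(N,g \right)} = 5 + g$ ($E{\left(N,g \right)} = -2 + \left(g + 7\right) = -2 + \left(7 + g\right) = 5 + g$)
$l{\left(c + 1 \left(-1\right) \right)} E{\left(-1,2 \right)} = \left(-4 + 1 \left(-1\right)\right) \left(5 + 2\right) = \left(-4 - 1\right) 7 = \left(-5\right) 7 = -35$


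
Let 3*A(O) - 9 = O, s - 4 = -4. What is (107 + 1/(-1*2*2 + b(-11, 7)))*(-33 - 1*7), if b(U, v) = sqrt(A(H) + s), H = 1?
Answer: -81080/19 + 20*sqrt(30)/19 ≈ -4261.6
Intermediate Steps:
s = 0 (s = 4 - 4 = 0)
A(O) = 3 + O/3
b(U, v) = sqrt(30)/3 (b(U, v) = sqrt((3 + (1/3)*1) + 0) = sqrt((3 + 1/3) + 0) = sqrt(10/3 + 0) = sqrt(10/3) = sqrt(30)/3)
(107 + 1/(-1*2*2 + b(-11, 7)))*(-33 - 1*7) = (107 + 1/(-1*2*2 + sqrt(30)/3))*(-33 - 1*7) = (107 + 1/(-2*2 + sqrt(30)/3))*(-33 - 7) = (107 + 1/(-4 + sqrt(30)/3))*(-40) = -4280 - 40/(-4 + sqrt(30)/3)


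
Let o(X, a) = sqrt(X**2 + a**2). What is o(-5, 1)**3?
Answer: 26*sqrt(26) ≈ 132.57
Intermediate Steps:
o(-5, 1)**3 = (sqrt((-5)**2 + 1**2))**3 = (sqrt(25 + 1))**3 = (sqrt(26))**3 = 26*sqrt(26)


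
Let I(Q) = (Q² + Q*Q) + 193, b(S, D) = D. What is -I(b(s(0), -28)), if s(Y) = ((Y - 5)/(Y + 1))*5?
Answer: -1761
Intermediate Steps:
s(Y) = 5*(-5 + Y)/(1 + Y) (s(Y) = ((-5 + Y)/(1 + Y))*5 = 5*(-5 + Y)/(1 + Y))
I(Q) = 193 + 2*Q² (I(Q) = (Q² + Q²) + 193 = 2*Q² + 193 = 193 + 2*Q²)
-I(b(s(0), -28)) = -(193 + 2*(-28)²) = -(193 + 2*784) = -(193 + 1568) = -1*1761 = -1761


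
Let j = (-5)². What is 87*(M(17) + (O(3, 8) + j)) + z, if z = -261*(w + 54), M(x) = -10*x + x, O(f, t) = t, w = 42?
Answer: -35496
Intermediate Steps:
j = 25
M(x) = -9*x
z = -25056 (z = -261*(42 + 54) = -261*96 = -25056)
87*(M(17) + (O(3, 8) + j)) + z = 87*(-9*17 + (8 + 25)) - 25056 = 87*(-153 + 33) - 25056 = 87*(-120) - 25056 = -10440 - 25056 = -35496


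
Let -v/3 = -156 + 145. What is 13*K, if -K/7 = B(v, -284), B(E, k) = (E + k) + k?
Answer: 48685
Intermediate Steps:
v = 33 (v = -3*(-156 + 145) = -3*(-11) = 33)
B(E, k) = E + 2*k
K = 3745 (K = -7*(33 + 2*(-284)) = -7*(33 - 568) = -7*(-535) = 3745)
13*K = 13*3745 = 48685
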